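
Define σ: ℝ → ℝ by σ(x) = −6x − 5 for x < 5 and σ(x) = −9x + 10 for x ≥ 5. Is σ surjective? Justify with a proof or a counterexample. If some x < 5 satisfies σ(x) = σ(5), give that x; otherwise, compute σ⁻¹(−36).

Both pieces are strictly decreasing (slopes −6 and −9), so each is injective on its own interval.
The left piece maps (−∞, 5) onto (−35, ∞); the right piece maps [5, ∞) onto (−∞, −35].
These images together cover ℝ, so σ is surjective.
Because the two images are disjoint, no x < 5 has σ(x) = σ(5), so we compute σ⁻¹(−36): −36 lies in (−∞, −35], so solve −9x + 10 = −36: x = (−36 − 10)/(−9) = 46/9.

46/9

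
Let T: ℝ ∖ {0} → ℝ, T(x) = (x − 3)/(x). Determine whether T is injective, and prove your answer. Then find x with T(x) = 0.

3

Suppose T(s) = T(t). Cross-multiplying: (s − 3)(t) = (t − 3)(s).
Expanding both sides and cancelling the symmetric terms leaves 3·(s − t) = 0. Since 3 ≠ 0, s = t. So T is injective.
Solving T(x) = 0: cross-multiplying gives x − 3 = 0(x), which rearranges to 1x = 3, so x = 3.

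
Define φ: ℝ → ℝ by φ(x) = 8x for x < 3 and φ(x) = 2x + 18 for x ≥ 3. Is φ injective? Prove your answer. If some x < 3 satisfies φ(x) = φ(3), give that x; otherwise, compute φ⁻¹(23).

23/8

Both pieces are strictly increasing (slopes 8 and 2), so each is injective on its own interval.
The left piece maps (−∞, 3) onto (−∞, 24); the right piece maps [3, ∞) onto [24, ∞).
These images are disjoint, so no value is attained by both pieces. Therefore φ is injective.
Because the two images are disjoint, no x < 3 has φ(x) = φ(3), so we compute φ⁻¹(23): 23 lies in (−∞, 24), so solve 8x = 23: x = (23 − 0)/8 = 23/8.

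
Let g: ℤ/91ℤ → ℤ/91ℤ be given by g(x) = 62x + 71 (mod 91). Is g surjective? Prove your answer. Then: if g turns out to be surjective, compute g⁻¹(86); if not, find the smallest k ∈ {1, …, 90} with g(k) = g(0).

Since gcd(62, 91) = 1, 62 is invertible modulo 91. Euclid's algorithm: 91 = 1·62 + 29, 62 = 2·29 + 4, 29 = 7·4 + 1; back-substituting gives 1 = 69·62 − 47·91, so 62⁻¹ ≡ 69 (mod 91).
Then y ↦ 69(y − 71) is a two-sided inverse to g, so every y ∈ ℤ/91ℤ has a preimage.
So g is surjective.
Since g is surjective, we find g⁻¹(86): we need 62x ≡ 86 − 71 ≡ 15 (mod 91). Using 62⁻¹ = 69: x ≡ 69·15 = 1035 = 11·91 + 34, so x = 34.
Check: g(34) = 62·34 + 71 = 2179 = 23·91 + 86 ≡ 86 (mod 91).

34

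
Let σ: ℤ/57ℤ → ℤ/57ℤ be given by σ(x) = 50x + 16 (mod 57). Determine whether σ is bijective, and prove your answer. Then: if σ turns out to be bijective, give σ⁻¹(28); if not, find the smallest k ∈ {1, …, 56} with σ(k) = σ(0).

39

Suppose σ(x_1) = σ(x_2) in ℤ/57ℤ. Then 50x_1 + 16 ≡ 50x_2 + 16 (mod 57), so 50(x_1 − x_2) ≡ 0 (mod 57).
Since gcd(50, 57) = 1, 50 is invertible modulo 57, hence x_1 − x_2 ≡ 0 (mod 57), i.e. x_1 = x_2.
We now compute 50⁻¹ mod 57 explicitly. Euclid's algorithm: 57 = 1·50 + 7, 50 = 7·7 + 1; back-substituting gives 1 = 8·50 − 7·57, so 50⁻¹ ≡ 8 (mod 57).
Then y ↦ 8(y − 16) is a two-sided inverse to σ, so every y ∈ ℤ/57ℤ has a preimage.
Therefore σ is bijective.
Since σ is bijective, we find σ⁻¹(28): we need 50x ≡ 28 − 16 ≡ 12 (mod 57). Using 50⁻¹ = 8: x ≡ 8·12 = 96 = 1·57 + 39, so x = 39.
Check: σ(39) = 50·39 + 16 = 1966 = 34·57 + 28 ≡ 28 (mod 57).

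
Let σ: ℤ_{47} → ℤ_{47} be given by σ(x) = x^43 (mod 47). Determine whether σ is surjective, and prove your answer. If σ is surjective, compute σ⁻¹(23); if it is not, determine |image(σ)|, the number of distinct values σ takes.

Since 47 is prime, the nonzero elements of ℤ_{47} form a cyclic group of order 46.
As gcd(43, 46) = 1, raising to the 43rd power is a bijection on this group: if s^43 ≡ t^43 then (st^{−1})^43 = 1, and the only element of order dividing gcd(43, 46) = 1 is 1, so s = t.
With σ(0) = 0 this makes σ injective on all of ℤ_{47}, hence bijective (finite equal-size domain and codomain). In particular σ is surjective.
Since σ is surjective, we find the preimage of 23. The inverse of x ↦ x^43 on (ℤ_{47})^× is x ↦ x^15, because 43·15 = 645 = 14·46 + 1 ≡ 1 (mod 46) and x^{46} = 1 for x ≠ 0 (Fermat). So σ⁻¹(23) = 23^15 mod 47.
Repeated squaring mod 47: 23^1 ≡ 23, 23^2 ≡ 23² = 529 ≡ 12, 23^4 ≡ 12² = 144 ≡ 3, 23^8 ≡ 3² = 9. Since 15 = 8 + 4 + 2 + 1, 23^15 ≡ 9·3·12·23: 9·3 = 27, then 27·12 = 324 ≡ 42, then 42·23 = 966 ≡ 26. So 23^15 ≡ 26 (mod 47).
Hence σ⁻¹(23) = 26.

26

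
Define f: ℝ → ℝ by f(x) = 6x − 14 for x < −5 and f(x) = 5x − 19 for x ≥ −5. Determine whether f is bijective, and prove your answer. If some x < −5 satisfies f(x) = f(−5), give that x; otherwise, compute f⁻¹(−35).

-16/5

Both pieces are strictly increasing (slopes 6 and 5), so each is injective on its own interval.
The left piece maps (−∞, −5) onto (−∞, −44); the right piece maps [−5, ∞) onto [−44, ∞).
Since −44 = −44, the images partition ℝ: f is injective and surjective, hence bijective.
Because the two images are disjoint, no x < −5 has f(x) = f(−5), so we compute f⁻¹(−35): −35 lies in [−44, ∞), so solve 5x − 19 = −35: x = (−35 + 19)/5 = −16/5.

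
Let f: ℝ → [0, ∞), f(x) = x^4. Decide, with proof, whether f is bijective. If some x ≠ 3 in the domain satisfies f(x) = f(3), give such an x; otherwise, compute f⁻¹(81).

f(3) = 81 = (−3)^4 = f(−3) (since 4 is even), with 3 ≠ −3. So f is not injective, hence not bijective.
For the follow-up, such an x exists: taking x = −3 ∈ ℝ gives f(−3) = 81 = f(3) with −3 ≠ 3.

-3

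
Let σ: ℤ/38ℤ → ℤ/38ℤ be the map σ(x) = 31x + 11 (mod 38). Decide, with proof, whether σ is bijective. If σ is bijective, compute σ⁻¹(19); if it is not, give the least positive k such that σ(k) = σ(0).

26

Recall: σ is injective if σ(u) = σ(v) implies u = v.
If σ(u) = σ(v), then 31u ≡ 31v (mod 38). Because gcd(31, 38) = 1, we may cancel 31 to get u ≡ v (mod 38).
We now compute 31⁻¹ mod 38 explicitly. Euclid's algorithm: 38 = 1·31 + 7, 31 = 4·7 + 3, 7 = 2·3 + 1; back-substituting gives 1 = 27·31 − 22·38, so 31⁻¹ ≡ 27 (mod 38).
For any y ∈ ℤ/38ℤ, x = 27(y − 11) mod 38 satisfies σ(x) = 31·27(y − 11) + 11 ≡ y (since 31·27 ≡ 1 mod 38). So every y has a preimage.
So σ is bijective.
Since σ is bijective, we compute σ⁻¹(19): solve 31x + 11 ≡ 19 (mod 38), i.e. 31x ≡ 8 (mod 38).
Multiplying by 31⁻¹ = 27 gives x ≡ 27·8 = 216 = 5·38 + 26 ≡ 26 (mod 38).
Check: σ(26) = 31·26 + 11 = 817 = 21·38 + 19 ≡ 19 (mod 38).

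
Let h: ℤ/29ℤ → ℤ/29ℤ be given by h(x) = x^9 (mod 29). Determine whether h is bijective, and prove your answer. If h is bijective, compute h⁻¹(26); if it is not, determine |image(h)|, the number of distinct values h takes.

Since 29 is prime, the nonzero elements of ℤ/29ℤ form a cyclic group of order 28.
As gcd(9, 28) = 1, raising to the 9th power is a bijection on this group: if u^9 ≡ v^9 then (uv^{−1})^9 = 1, and the only element of order dividing gcd(9, 28) = 1 is 1, so u = v.
With h(0) = 0 this makes h injective on all of ℤ/29ℤ, hence bijective (finite equal-size domain and codomain). In particular h is bijective.
Since h is bijective, we find the preimage of 26. The inverse of x ↦ x^9 on (ℤ/29ℤ)^× is x ↦ x^25, because 9·25 = 225 = 8·28 + 1 ≡ 1 (mod 28) and x^{28} = 1 for x ≠ 0 (Fermat). So h⁻¹(26) = 26^25 mod 29.
Repeated squaring mod 29: 26^1 ≡ 26, 26^2 ≡ 26² = 676 ≡ 9, 26^4 ≡ 9² = 81 ≡ 23, 26^8 ≡ 23² = 529 ≡ 7, 26^16 ≡ 7² = 49 ≡ 20. Since 25 = 16 + 8 + 1, 26^25 ≡ 20·7·26: 20·7 = 140 ≡ 24, then 24·26 = 624 ≡ 15. So 26^25 ≡ 15 (mod 29).
Hence h⁻¹(26) = 15.

15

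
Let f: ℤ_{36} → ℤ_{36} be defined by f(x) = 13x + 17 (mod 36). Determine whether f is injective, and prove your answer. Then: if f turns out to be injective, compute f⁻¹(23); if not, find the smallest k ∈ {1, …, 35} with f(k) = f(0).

By definition, f is injective if f(s) = f(t) implies s = t.
If f(s) = f(t), then 13s ≡ 13t (mod 36). Because gcd(13, 36) = 1, we may cancel 13 to get s ≡ t (mod 36).
So f is injective.
We now compute 13⁻¹ mod 36 explicitly. Euclid's algorithm: 36 = 2·13 + 10, 13 = 1·10 + 3, 10 = 3·3 + 1; back-substituting gives 1 = 25·13 − 9·36, so 13⁻¹ ≡ 25 (mod 36).
Since f is injective, we find f⁻¹(23): we need 13x ≡ 23 − 17 ≡ 6 (mod 36). Using 13⁻¹ = 25: x ≡ 25·6 = 150 = 4·36 + 6, so x = 6.
Check: f(6) = 13·6 + 17 = 95 = 2·36 + 23 ≡ 23 (mod 36).

6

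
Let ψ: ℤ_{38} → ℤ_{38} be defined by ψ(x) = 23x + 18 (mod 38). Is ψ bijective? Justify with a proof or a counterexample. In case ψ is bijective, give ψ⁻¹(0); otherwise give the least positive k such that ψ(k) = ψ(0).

By definition, injectivity means: for all a, b in the domain, ψ(a) = ψ(b) implies a = b.
If ψ(a) = ψ(b), then 23a ≡ 23b (mod 38). Because gcd(23, 38) = 1, we may cancel 23 to get a ≡ b (mod 38).
We now compute 23⁻¹ mod 38 explicitly. Euclid's algorithm: 38 = 1·23 + 15, 23 = 1·15 + 8, 15 = 1·8 + 7, 8 = 1·7 + 1; back-substituting gives 1 = 5·23 − 3·38, so 23⁻¹ ≡ 5 (mod 38).
For any y ∈ ℤ_{38}, x = 5(y − 18) mod 38 satisfies ψ(x) = 23·5(y − 18) + 18 ≡ y (since 23·5 ≡ 1 mod 38). So every y has a preimage.
Thus ψ is bijective.
Since ψ is bijective, we find ψ⁻¹(0): we need 23x ≡ 0 − 18 ≡ 20 (mod 38). Using 23⁻¹ = 5: x ≡ 5·20 = 100 = 2·38 + 24, so x = 24.
Check: ψ(24) = 23·24 + 18 = 570 = 15·38 + 0 ≡ 0 (mod 38).

24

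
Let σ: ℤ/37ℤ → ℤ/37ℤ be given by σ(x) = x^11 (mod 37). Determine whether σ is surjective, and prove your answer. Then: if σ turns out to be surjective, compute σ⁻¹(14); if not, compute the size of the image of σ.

Since 37 is prime, the nonzero elements of ℤ/37ℤ form a cyclic group of order 36.
As gcd(11, 36) = 1, raising to the 11th power is a bijection on this group: if a^11 ≡ b^11 then (ab^{−1})^11 = 1, and the only element of order dividing gcd(11, 36) = 1 is 1, so a = b.
With σ(0) = 0 this makes σ injective on all of ℤ/37ℤ, hence bijective (finite equal-size domain and codomain). In particular σ is surjective.
Since σ is surjective, we find the preimage of 14. The inverse of x ↦ x^11 on (ℤ/37ℤ)^× is x ↦ x^23, because 11·23 = 253 = 7·36 + 1 ≡ 1 (mod 36) and x^{36} = 1 for x ≠ 0 (Fermat). So σ⁻¹(14) = 14^23 mod 37.
Repeated squaring mod 37: 14^1 ≡ 14, 14^2 ≡ 14² = 196 ≡ 11, 14^4 ≡ 11² = 121 ≡ 10, 14^8 ≡ 10² = 100 ≡ 26, 14^16 ≡ 26² = 676 ≡ 10. Since 23 = 16 + 4 + 2 + 1, 14^23 ≡ 10·10·11·14: 10·10 = 100 ≡ 26, then 26·11 = 286 ≡ 27, then 27·14 = 378 ≡ 8. So 14^23 ≡ 8 (mod 37).
Hence σ⁻¹(14) = 8.

8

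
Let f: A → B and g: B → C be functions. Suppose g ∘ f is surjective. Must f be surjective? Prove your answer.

not surjective

No. Take A = {0, 1}, B = {0, 1, 2, 3}, C = {0}, f(a) = 0 for every a ∈ A, and g(b) = 0 for every b ∈ B.
Then g ∘ f is surjective onto {0}, but 3 ∈ B has no preimage under f, so f is not surjective.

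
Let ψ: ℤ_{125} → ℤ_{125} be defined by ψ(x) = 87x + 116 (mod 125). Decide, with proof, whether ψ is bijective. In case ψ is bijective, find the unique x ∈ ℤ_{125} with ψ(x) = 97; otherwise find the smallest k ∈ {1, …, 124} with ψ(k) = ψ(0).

63

Recall that ψ is injective if ψ(s) = ψ(t) implies s = t.
If ψ(s) = ψ(t), then 87s ≡ 87t (mod 125). Because gcd(87, 125) = 1, we may cancel 87 to get s ≡ t (mod 125).
We now compute 87⁻¹ mod 125 explicitly. Euclid's algorithm: 125 = 1·87 + 38, 87 = 2·38 + 11, 38 = 3·11 + 5, 11 = 2·5 + 1; back-substituting gives 1 = 23·87 − 16·125, so 87⁻¹ ≡ 23 (mod 125).
Then y ↦ 23(y − 116) is a two-sided inverse to ψ, so every y ∈ ℤ_{125} has a preimage.
Thus ψ is bijective.
Since ψ is bijective, we find ψ⁻¹(97): we need 87x ≡ 97 − 116 ≡ 106 (mod 125). Using 87⁻¹ = 23: x ≡ 23·106 = 2438 = 19·125 + 63, so x = 63.
Check: ψ(63) = 87·63 + 116 = 5597 = 44·125 + 97 ≡ 97 (mod 125).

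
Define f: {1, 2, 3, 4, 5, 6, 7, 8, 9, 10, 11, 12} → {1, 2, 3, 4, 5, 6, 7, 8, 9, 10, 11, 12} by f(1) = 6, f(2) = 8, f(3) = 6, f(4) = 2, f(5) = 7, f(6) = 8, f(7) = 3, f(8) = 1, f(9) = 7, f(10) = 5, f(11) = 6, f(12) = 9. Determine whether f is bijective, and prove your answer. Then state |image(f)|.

f(1) = 6 = f(3) with 1 ≠ 3, so f is not injective, hence not bijective.
The image of f is {1, 2, 3, 5, 6, 7, 8, 9}, which has 8 elements.

8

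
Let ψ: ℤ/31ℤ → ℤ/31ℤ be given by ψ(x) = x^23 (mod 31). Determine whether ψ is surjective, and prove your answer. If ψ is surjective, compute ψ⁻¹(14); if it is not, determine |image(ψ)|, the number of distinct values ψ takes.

Since 31 is prime, the nonzero elements of ℤ/31ℤ form a cyclic group of order 30.
As gcd(23, 30) = 1, raising to the 23rd power is a bijection on this group: if s^23 ≡ t^23 then (st^{−1})^23 = 1, and the only element of order dividing gcd(23, 30) = 1 is 1, so s = t.
With ψ(0) = 0 this makes ψ injective on all of ℤ/31ℤ, hence bijective (finite equal-size domain and codomain). In particular ψ is surjective.
Since ψ is surjective, we find the preimage of 14. The inverse of x ↦ x^23 on (ℤ/31ℤ)^× is x ↦ x^17, because 23·17 = 391 = 13·30 + 1 ≡ 1 (mod 30) and x^{30} = 1 for x ≠ 0 (Fermat). So ψ⁻¹(14) = 14^17 mod 31.
Repeated squaring mod 31: 14^1 ≡ 14, 14^2 ≡ 14² = 196 ≡ 10, 14^4 ≡ 10² = 100 ≡ 7, 14^8 ≡ 7² = 49 ≡ 18, 14^16 ≡ 18² = 324 ≡ 14. Since 17 = 16 + 1, 14^17 ≡ 14·14: 14·14 = 196 ≡ 10. So 14^17 ≡ 10 (mod 31).
Hence ψ⁻¹(14) = 10.

10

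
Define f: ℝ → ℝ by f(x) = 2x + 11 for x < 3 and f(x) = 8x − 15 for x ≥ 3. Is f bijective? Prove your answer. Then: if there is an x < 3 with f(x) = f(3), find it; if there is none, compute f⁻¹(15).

Both pieces are strictly increasing (slopes 2 and 8), so each is injective on its own interval.
The left piece maps (−∞, 3) onto (−∞, 17); the right piece maps [3, ∞) onto [9, ∞).
These images overlap. In particular f(3) = 9 (right piece), and solving 2x + 11 = 9 on the left piece gives x = −1 < 3.
So f(−1) = f(3) with −1 ≠ 3, and f is not injective, hence not bijective. This x = −1 is the requested value below 3.

-1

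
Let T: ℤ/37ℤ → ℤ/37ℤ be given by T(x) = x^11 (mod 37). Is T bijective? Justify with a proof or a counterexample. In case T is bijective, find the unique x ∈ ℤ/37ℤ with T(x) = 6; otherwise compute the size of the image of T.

31

Since 37 is prime, the nonzero elements of ℤ/37ℤ form a cyclic group of order 36.
As gcd(11, 36) = 1, raising to the 11th power is a bijection on this group: if s^11 ≡ t^11 then (st^{−1})^11 = 1, and the only element of order dividing gcd(11, 36) = 1 is 1, so s = t.
With T(0) = 0 this makes T injective on all of ℤ/37ℤ, hence bijective (finite equal-size domain and codomain). In particular T is bijective.
Since T is bijective, we find the preimage of 6. The inverse of x ↦ x^11 on (ℤ/37ℤ)^× is x ↦ x^23, because 11·23 = 253 = 7·36 + 1 ≡ 1 (mod 36) and x^{36} = 1 for x ≠ 0 (Fermat). So T⁻¹(6) = 6^23 mod 37.
Repeated squaring mod 37: 6^1 ≡ 6, 6^2 ≡ 6² = 36, 6^4 ≡ 36² = 1296 ≡ 1, 6^8 ≡ 1² = 1, 6^16 ≡ 1² = 1. Since 23 = 16 + 4 + 2 + 1, 6^23 ≡ 1·1·36·6: 1·1 = 1, then 1·36 = 36, then 36·6 = 216 ≡ 31. So 6^23 ≡ 31 (mod 37).
Hence T⁻¹(6) = 31.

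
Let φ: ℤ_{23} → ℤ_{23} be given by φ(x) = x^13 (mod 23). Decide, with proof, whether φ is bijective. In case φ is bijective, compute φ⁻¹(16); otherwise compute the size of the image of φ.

Since 23 is prime, the nonzero elements of ℤ_{23} form a cyclic group of order 22.
As gcd(13, 22) = 1, raising to the 13th power is a bijection on this group: if s^13 ≡ t^13 then (st^{−1})^13 = 1, and the only element of order dividing gcd(13, 22) = 1 is 1, so s = t.
With φ(0) = 0 this makes φ injective on all of ℤ_{23}, hence bijective (finite equal-size domain and codomain). In particular φ is bijective.
Since φ is bijective, we find the preimage of 16. The inverse of x ↦ x^13 on (ℤ_{23})^× is x ↦ x^17, because 13·17 = 221 = 10·22 + 1 ≡ 1 (mod 22) and x^{22} = 1 for x ≠ 0 (Fermat). So φ⁻¹(16) = 16^17 mod 23.
Repeated squaring mod 23: 16^1 ≡ 16, 16^2 ≡ 16² = 256 ≡ 3, 16^4 ≡ 3² = 9, 16^8 ≡ 9² = 81 ≡ 12, 16^16 ≡ 12² = 144 ≡ 6. Since 17 = 16 + 1, 16^17 ≡ 6·16: 6·16 = 96 ≡ 4. So 16^17 ≡ 4 (mod 23).
Hence φ⁻¹(16) = 4.

4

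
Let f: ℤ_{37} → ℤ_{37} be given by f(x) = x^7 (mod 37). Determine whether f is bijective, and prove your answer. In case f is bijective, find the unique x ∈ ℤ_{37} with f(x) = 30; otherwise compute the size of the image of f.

4

Since 37 is prime, the nonzero elements of ℤ_{37} form a cyclic group of order 36.
As gcd(7, 36) = 1, raising to the 7th power is a bijection on this group: if a^7 ≡ b^7 then (ab^{−1})^7 = 1, and the only element of order dividing gcd(7, 36) = 1 is 1, so a = b.
With f(0) = 0 this makes f injective on all of ℤ_{37}, hence bijective (finite equal-size domain and codomain). In particular f is bijective.
Since f is bijective, we find the preimage of 30. The inverse of x ↦ x^7 on (ℤ_{37})^× is x ↦ x^31, because 7·31 = 217 = 6·36 + 1 ≡ 1 (mod 36) and x^{36} = 1 for x ≠ 0 (Fermat). So f⁻¹(30) = 30^31 mod 37.
Repeated squaring mod 37: 30^1 ≡ 30, 30^2 ≡ 30² = 900 ≡ 12, 30^4 ≡ 12² = 144 ≡ 33, 30^8 ≡ 33² = 1089 ≡ 16, 30^16 ≡ 16² = 256 ≡ 34. Since 31 = 16 + 8 + 4 + 2 + 1, 30^31 ≡ 34·16·33·12·30: 34·16 = 544 ≡ 26, then 26·33 = 858 ≡ 7, then 7·12 = 84 ≡ 10, then 10·30 = 300 ≡ 4. So 30^31 ≡ 4 (mod 37).
Hence f⁻¹(30) = 4.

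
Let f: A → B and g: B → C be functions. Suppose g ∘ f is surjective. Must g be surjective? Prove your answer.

surjective

Let c ∈ C. Since g ∘ f is surjective, some a ∈ A has g(f(a)) = c. Then b = f(a) ∈ B satisfies g(b) = c. So g is surjective.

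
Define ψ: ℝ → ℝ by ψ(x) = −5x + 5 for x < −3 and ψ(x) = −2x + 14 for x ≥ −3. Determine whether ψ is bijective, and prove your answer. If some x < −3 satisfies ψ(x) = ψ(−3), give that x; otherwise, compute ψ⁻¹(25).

-4

Both pieces are strictly decreasing (slopes −5 and −2), so each is injective on its own interval.
The left piece maps (−∞, −3) onto (20, ∞); the right piece maps [−3, ∞) onto (−∞, 20].
Since 20 = 20, the images partition ℝ: ψ is injective and surjective, hence bijective.
Because the two images are disjoint, no x < −3 has ψ(x) = ψ(−3), so we compute ψ⁻¹(25): 25 lies in (20, ∞), so solve −5x + 5 = 25: x = (25 − 5)/(−5) = −4.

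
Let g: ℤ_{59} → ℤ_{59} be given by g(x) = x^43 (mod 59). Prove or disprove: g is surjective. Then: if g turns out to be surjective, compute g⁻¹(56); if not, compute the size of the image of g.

13

Since 59 is prime, the nonzero elements of ℤ_{59} form a cyclic group of order 58.
As gcd(43, 58) = 1, raising to the 43rd power is a bijection on this group: if a^43 ≡ b^43 then (ab^{−1})^43 = 1, and the only element of order dividing gcd(43, 58) = 1 is 1, so a = b.
With g(0) = 0 this makes g injective on all of ℤ_{59}, hence bijective (finite equal-size domain and codomain). In particular g is surjective.
Since g is surjective, we find the preimage of 56. The inverse of x ↦ x^43 on (ℤ_{59})^× is x ↦ x^27, because 43·27 = 1161 = 20·58 + 1 ≡ 1 (mod 58) and x^{58} = 1 for x ≠ 0 (Fermat). So g⁻¹(56) = 56^27 mod 59.
Repeated squaring mod 59: 56^1 ≡ 56, 56^2 ≡ 56² = 3136 ≡ 9, 56^4 ≡ 9² = 81 ≡ 22, 56^8 ≡ 22² = 484 ≡ 12, 56^16 ≡ 12² = 144 ≡ 26. Since 27 = 16 + 8 + 2 + 1, 56^27 ≡ 26·12·9·56: 26·12 = 312 ≡ 17, then 17·9 = 153 ≡ 35, then 35·56 = 1960 ≡ 13. So 56^27 ≡ 13 (mod 59).
Hence g⁻¹(56) = 13.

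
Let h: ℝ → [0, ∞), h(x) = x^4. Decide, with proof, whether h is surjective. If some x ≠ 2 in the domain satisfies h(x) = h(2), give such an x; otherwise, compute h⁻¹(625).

For any y ∈ [0, ∞), x = y^{1/4} ∈ ℝ satisfies x^4 = y, so h is surjective.
For the follow-up, such an x exists: taking x = −2 ∈ ℝ gives h(−2) = 16 = h(2) with −2 ≠ 2.

-2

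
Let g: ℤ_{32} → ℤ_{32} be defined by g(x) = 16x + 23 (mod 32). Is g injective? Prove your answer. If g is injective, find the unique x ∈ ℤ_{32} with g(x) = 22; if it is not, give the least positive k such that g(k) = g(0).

Recall: g is injective when g(a) = g(b) forces a = b.
We have gcd(16, 32) = 16 > 1. Taking a = 0 and b = 2: g(0) = 23 and g(2) = 16·2 + 23 = 55 ≡ 23 (mod 32).
So g(0) = g(2) while 0 ≠ 2, hence g is not injective.
Since g is not injective, we find the least positive k with g(k) = g(0): this means 16k ≡ 0 (mod 32), i.e. 32 ∣ 16k. Since gcd(16, 32) = 16, dividing through by 16 this holds exactly when 2 ∣ k.
The smallest positive such k is 2.

2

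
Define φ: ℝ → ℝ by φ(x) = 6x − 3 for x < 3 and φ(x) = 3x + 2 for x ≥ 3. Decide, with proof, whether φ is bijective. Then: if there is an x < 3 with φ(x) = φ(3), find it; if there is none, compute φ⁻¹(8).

7/3

Both pieces are strictly increasing (slopes 6 and 3), so each is injective on its own interval.
The left piece maps (−∞, 3) onto (−∞, 15); the right piece maps [3, ∞) onto [11, ∞).
These images overlap. In particular φ(3) = 11 (right piece), and solving 6x − 3 = 11 on the left piece gives x = 7/3 < 3.
So φ(7/3) = φ(3) with 7/3 ≠ 3, and φ is not injective, hence not bijective. This x = 7/3 is the requested value below 3.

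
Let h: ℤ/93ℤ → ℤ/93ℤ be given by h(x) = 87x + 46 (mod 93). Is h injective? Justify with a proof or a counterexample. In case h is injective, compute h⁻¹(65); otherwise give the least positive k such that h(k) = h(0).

We have gcd(87, 93) = 3 > 1. Taking x_1 = 0 and x_2 = 31: h(0) = 46 and h(31) = 87·31 + 46 = 2743 ≡ 46 (mod 93).
So h(0) = h(31) while 0 ≠ 31, hence h is not injective.
Since h is not injective, we find the least positive k with h(k) = h(0): this means 87k ≡ 0 (mod 93), i.e. 93 ∣ 87k. Since gcd(87, 93) = 3, dividing through by 3 this holds exactly when 31 ∣ 29k, and as gcd(29, 31) = 1, exactly when 31 ∣ k.
The smallest positive such k is 31.

31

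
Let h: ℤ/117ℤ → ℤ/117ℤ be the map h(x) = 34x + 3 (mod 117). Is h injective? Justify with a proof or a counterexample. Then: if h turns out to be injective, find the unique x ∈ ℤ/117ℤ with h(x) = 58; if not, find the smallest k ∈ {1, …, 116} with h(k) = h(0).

67

Recall: injectivity means: for all s, t in the domain, h(s) = h(t) implies s = t.
If h(s) = h(t), then 34s ≡ 34t (mod 117). Because gcd(34, 117) = 1, we may cancel 34 to get s ≡ t (mod 117).
Therefore h is injective.
We now compute 34⁻¹ mod 117 explicitly. Euclid's algorithm: 117 = 3·34 + 15, 34 = 2·15 + 4, 15 = 3·4 + 3, 4 = 1·3 + 1; back-substituting gives 1 = 31·34 − 9·117, so 34⁻¹ ≡ 31 (mod 117).
Since h is injective, we find h⁻¹(58): we need 34x ≡ 58 − 3 ≡ 55 (mod 117). Using 34⁻¹ = 31: x ≡ 31·55 = 1705 = 14·117 + 67, so x = 67.
Check: h(67) = 34·67 + 3 = 2281 = 19·117 + 58 ≡ 58 (mod 117).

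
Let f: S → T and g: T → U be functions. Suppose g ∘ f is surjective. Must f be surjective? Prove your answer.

No. Take S = {1, 2, 3}, T = {1, 2, 3, 4, 5, 6}, U = {1}, f(a) = 1 for every a ∈ S, and g(b) = 1 for every b ∈ T.
Then g ∘ f is surjective onto {1}, but 6 ∈ T has no preimage under f, so f is not surjective.

not surjective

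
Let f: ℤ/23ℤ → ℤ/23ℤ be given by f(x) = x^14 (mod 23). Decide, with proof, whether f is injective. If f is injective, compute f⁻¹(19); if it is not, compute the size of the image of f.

12

f(11): Repeated squaring mod 23: 11^1 ≡ 11, 11^2 ≡ 11² = 121 ≡ 6, 11^4 ≡ 6² = 36 ≡ 13, 11^8 ≡ 13² = 169 ≡ 8. Since 14 = 8 + 4 + 2, 11^14 ≡ 8·13·6: 8·13 = 104 ≡ 12, then 12·6 = 72 ≡ 3. So 11^14 ≡ 3 (mod 23).
f(12): Repeated squaring mod 23: 12^1 ≡ 12, 12^2 ≡ 12² = 144 ≡ 6, 12^4 ≡ 6² = 36 ≡ 13, 12^8 ≡ 13² = 169 ≡ 8. Since 14 = 8 + 4 + 2, 12^14 ≡ 8·13·6: 8·13 = 104 ≡ 12, then 12·6 = 72 ≡ 3. So 12^14 ≡ 3 (mod 23).
So f(11) = f(12) = 3 while 11 ≠ 12, so f is not injective.
Since f is not injective, we determine |image(f)|. Computing x^14 mod 23 for each x (by repeated squaring, reducing mod 23 at every step), the values f(0), f(1), …, f(22) are: 0, 1, 8, 4, 18, 13, 9, 2, 6, 16, 12, 3, 3, 12, 16, 6, 2, 9, 13, 18, 4, 8, 1.
The distinct values are {0, 1, 2, 3, 4, 6, 8, 9, 12, 13, 16, 18}; there are 12 of them.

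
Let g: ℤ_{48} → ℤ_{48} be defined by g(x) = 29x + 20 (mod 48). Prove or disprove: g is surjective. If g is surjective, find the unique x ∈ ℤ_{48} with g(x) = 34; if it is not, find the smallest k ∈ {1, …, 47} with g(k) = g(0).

22

Recall: surjectivity means every element of the codomain has a preimage under g.
Since gcd(29, 48) = 1, 29 is invertible modulo 48. Euclid's algorithm: 48 = 1·29 + 19, 29 = 1·19 + 10, 19 = 1·10 + 9, 10 = 1·9 + 1; back-substituting gives 1 = 5·29 − 3·48, so 29⁻¹ ≡ 5 (mod 48).
Then y ↦ 5(y − 20) is a two-sided inverse to g, so every y ∈ ℤ_{48} has a preimage.
Thus g is surjective.
Since g is surjective, we compute g⁻¹(34): solve 29x + 20 ≡ 34 (mod 48), i.e. 29x ≡ 14 (mod 48).
Multiplying by 29⁻¹ = 5 gives x ≡ 5·14 = 70 = 1·48 + 22 ≡ 22 (mod 48).
Check: g(22) = 29·22 + 20 = 658 = 13·48 + 34 ≡ 34 (mod 48).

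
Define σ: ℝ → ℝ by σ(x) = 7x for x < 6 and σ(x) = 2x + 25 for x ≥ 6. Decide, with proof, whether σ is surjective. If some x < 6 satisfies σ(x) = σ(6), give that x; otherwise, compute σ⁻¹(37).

37/7

Both pieces are strictly increasing (slopes 7 and 2), so each is injective on its own interval.
The left piece maps (−∞, 6) onto (−∞, 42); the right piece maps [6, ∞) onto [37, ∞).
The union (−∞, 42) ∪ [37, ∞) covers ℝ, so σ is surjective.
For the follow-up: the images overlap, so an x < 6 with σ(x) = σ(6) exists. σ(6) = 37; solving 7x = 37 for x < 6 gives x = (37 − 0)/7 = 37/7.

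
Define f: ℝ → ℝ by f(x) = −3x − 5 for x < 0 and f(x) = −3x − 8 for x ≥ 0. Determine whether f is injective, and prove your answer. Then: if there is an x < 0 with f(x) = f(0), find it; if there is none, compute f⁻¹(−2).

-1

Both pieces are strictly decreasing (slopes −3 and −3), so each is injective on its own interval.
The left piece maps (−∞, 0) onto (−5, ∞); the right piece maps [0, ∞) onto (−∞, −8].
These images are disjoint, so no value is attained by both pieces. Thus f is injective.
Because the two images are disjoint, no x < 0 has f(x) = f(0), so we compute f⁻¹(−2): −2 lies in (−5, ∞), so solve −3x − 5 = −2: x = (−2 + 5)/(−3) = −1.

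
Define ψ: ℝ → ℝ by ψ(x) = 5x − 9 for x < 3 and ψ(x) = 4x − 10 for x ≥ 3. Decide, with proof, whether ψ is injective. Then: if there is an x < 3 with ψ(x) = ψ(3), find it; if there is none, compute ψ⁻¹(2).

11/5

Both pieces are strictly increasing (slopes 5 and 4), so each is injective on its own interval.
The left piece maps (−∞, 3) onto (−∞, 6); the right piece maps [3, ∞) onto [2, ∞).
These images overlap. In particular ψ(3) = 2 (right piece), and solving 5x − 9 = 2 on the left piece gives x = 11/5 < 3.
So ψ(11/5) = ψ(3) with 11/5 ≠ 3, and ψ is not injective. This x = 11/5 is the requested value below 3.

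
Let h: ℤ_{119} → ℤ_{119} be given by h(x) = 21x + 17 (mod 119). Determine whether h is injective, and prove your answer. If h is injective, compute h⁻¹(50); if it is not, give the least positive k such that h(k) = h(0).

Recall: h is injective when h(a) = h(b) forces a = b.
We have gcd(21, 119) = 7 > 1. Taking a = 0 and b = 17: h(0) = 17 and h(17) = 21·17 + 17 = 374 ≡ 17 (mod 119).
So h(0) = h(17) while 0 ≠ 17, thus h is not injective.
Since h is not injective, we find the least positive k with h(k) = h(0): this means 21k ≡ 0 (mod 119), i.e. 119 ∣ 21k. Since gcd(21, 119) = 7, dividing through by 7 this holds exactly when 17 ∣ 3k, and as gcd(3, 17) = 1, exactly when 17 ∣ k.
The smallest positive such k is 17.

17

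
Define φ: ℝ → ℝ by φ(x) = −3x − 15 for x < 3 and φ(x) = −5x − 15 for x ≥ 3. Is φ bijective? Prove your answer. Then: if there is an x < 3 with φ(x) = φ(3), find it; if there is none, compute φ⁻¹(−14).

Both pieces are strictly decreasing (slopes −3 and −5), so each is injective on its own interval.
The left piece maps (−∞, 3) onto (−24, ∞); the right piece maps [3, ∞) onto (−∞, −30].
The images leave a gap (−24 has no preimage), so φ is not surjective, hence not bijective.
Because the two images are disjoint, no x < 3 has φ(x) = φ(3), so we compute φ⁻¹(−14): −14 lies in (−24, ∞), so solve −3x − 15 = −14: x = (−14 + 15)/(−3) = −1/3.

-1/3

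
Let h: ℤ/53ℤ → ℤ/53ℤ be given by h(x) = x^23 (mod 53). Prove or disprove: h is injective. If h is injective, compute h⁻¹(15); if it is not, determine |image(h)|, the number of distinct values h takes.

Since 53 is prime, the nonzero elements of ℤ/53ℤ form a cyclic group of order 52.
As gcd(23, 52) = 1, raising to the 23rd power is a bijection on this group: if s^23 ≡ t^23 then (st^{−1})^23 = 1, and the only element of order dividing gcd(23, 52) = 1 is 1, so s = t.
With h(0) = 0 this makes h injective on all of ℤ/53ℤ, hence bijective (finite equal-size domain and codomain). In particular h is injective.
Since h is injective, we find the preimage of 15. The inverse of x ↦ x^23 on (ℤ/53ℤ)^× is x ↦ x^43, because 23·43 = 989 = 19·52 + 1 ≡ 1 (mod 52) and x^{52} = 1 for x ≠ 0 (Fermat). So h⁻¹(15) = 15^43 mod 53.
Repeated squaring mod 53: 15^1 ≡ 15, 15^2 ≡ 15² = 225 ≡ 13, 15^4 ≡ 13² = 169 ≡ 10, 15^8 ≡ 10² = 100 ≡ 47, 15^16 ≡ 47² = 2209 ≡ 36, 15^32 ≡ 36² = 1296 ≡ 24. Since 43 = 32 + 8 + 2 + 1, 15^43 ≡ 24·47·13·15: 24·47 = 1128 ≡ 15, then 15·13 = 195 ≡ 36, then 36·15 = 540 ≡ 10. So 15^43 ≡ 10 (mod 53).
Hence h⁻¹(15) = 10.

10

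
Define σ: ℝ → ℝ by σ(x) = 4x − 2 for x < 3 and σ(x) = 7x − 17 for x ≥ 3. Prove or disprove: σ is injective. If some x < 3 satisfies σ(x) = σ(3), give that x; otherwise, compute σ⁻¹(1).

Both pieces are strictly increasing (slopes 4 and 7), so each is injective on its own interval.
The left piece maps (−∞, 3) onto (−∞, 10); the right piece maps [3, ∞) onto [4, ∞).
These images overlap. In particular σ(3) = 4 (right piece), and solving 4x − 2 = 4 on the left piece gives x = 3/2 < 3.
So σ(3/2) = σ(3) with 3/2 ≠ 3, and σ is not injective. This x = 3/2 is the requested value below 3.

3/2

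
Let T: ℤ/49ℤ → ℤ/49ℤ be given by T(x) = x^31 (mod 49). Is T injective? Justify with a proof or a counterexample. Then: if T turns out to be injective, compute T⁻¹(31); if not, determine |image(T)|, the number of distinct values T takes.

43

T(0) = 0^31 = 0.
T(7): Repeated squaring mod 49: 7^1 ≡ 7, 7^2 ≡ 7² = 49 ≡ 0, 7^4 ≡ 0² = 0, 7^8 ≡ 0² = 0, 7^16 ≡ 0² = 0. Since 31 = 16 + 8 + 4 + 2 + 1, 7^31 ≡ 0·0·0·0·7: 0·0 = 0, then 0·0 = 0, then 0·0 = 0, then 0·7 = 0. So 7^31 ≡ 0 (mod 49).
So T(0) = T(7) = 0 while 0 ≠ 7, hence T is not injective.
Since T is not injective, we determine |image(T)|. Computing x^31 mod 49 for each x (by repeated squaring, reducing mod 49 at every step), the values T(0), T(1), …, T(48) are: 0, 1, 44, 45, 25, 26, 20, 0, 22, 16, 17, 46, 47, 41, 0, 43, 37, 38, 18, 19, 13, 0, 15, 9, 10, 39, 40, 34, 0, 36, 30, 31, 11, 12, 6, 0, 8, 2, 3, 32, 33, 27, 0, 29, 23, 24, 4, 5, 48.
The distinct values are {0, 1, 2, 3, 4, 5, 6, 8, 9, 10, 11, 12, 13, 15, 16, 17, 18, 19, 20, 22, 23, 24, 25, 26, 27, 29, 30, 31, 32, 33, 34, 36, 37, 38, 39, 40, 41, 43, 44, 45, 46, 47, 48}; there are 43 of them.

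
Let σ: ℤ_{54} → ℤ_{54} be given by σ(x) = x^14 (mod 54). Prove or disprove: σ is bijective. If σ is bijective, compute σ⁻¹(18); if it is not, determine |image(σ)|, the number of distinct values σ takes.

σ(0) = 0^14 = 0.
σ(6): Repeated squaring mod 54: 6^1 ≡ 6, 6^2 ≡ 6² = 36, 6^4 ≡ 36² = 1296 ≡ 0, 6^8 ≡ 0² = 0. Since 14 = 8 + 4 + 2, 6^14 ≡ 0·0·36: 0·0 = 0, then 0·36 = 0. So 6^14 ≡ 0 (mod 54).
So σ(0) = σ(6) = 0 while 0 ≠ 6, thus σ is not injective, hence not bijective.
Since σ is not bijective, we determine |image(σ)|. Computing x^14 mod 54 for each x (by repeated squaring, reducing mod 54 at every step), the values σ(0), σ(1), …, σ(53) are: 0, 1, 22, 27, 52, 7, 0, 13, 10, 27, 46, 31, 0, 43, 16, 27, 4, 19, 0, 37, 40, 27, 34, 25, 0, 49, 28, 27, 28, 49, 0, 25, 34, 27, 40, 37, 0, 19, 4, 27, 16, 43, 0, 31, 46, 27, 10, 13, 0, 7, 52, 27, 22, 1.
The distinct values are {0, 1, 4, 7, 10, 13, 16, 19, 22, 25, 27, 28, 31, 34, 37, 40, 43, 46, 49, 52}; there are 20 of them.

20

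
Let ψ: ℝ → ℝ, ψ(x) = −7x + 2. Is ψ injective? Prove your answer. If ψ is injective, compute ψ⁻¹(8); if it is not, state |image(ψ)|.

-6/7

Suppose ψ(x_1) = ψ(x_2). Then −7x_1 + 2 = −7x_2 + 2, hence −7x_1 = −7x_2, therefore x_1 = x_2.
Thus ψ is injective.
Since ψ is injective, we compute ψ⁻¹(8) = (8 − 2)/(−7) = −6/7.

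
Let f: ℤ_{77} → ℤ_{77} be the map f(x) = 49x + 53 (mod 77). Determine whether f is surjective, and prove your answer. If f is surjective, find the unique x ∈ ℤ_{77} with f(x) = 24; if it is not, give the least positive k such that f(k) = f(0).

11

Recall: surjectivity means every element of the codomain has a preimage under f.
Since gcd(49, 77) = 7, we have 49x ≡ 0 (mod 7) for all x, so f(x) ≡ 4 (mod 7).
But 0 ≢ 4 (mod 7), so 0 ∈ ℤ_{77} has no preimage. Therefore f is not surjective.
Since f is not surjective, we find the least positive k with f(k) = f(0): this means 49k ≡ 0 (mod 77), i.e. 77 ∣ 49k. Since gcd(49, 77) = 7, dividing through by 7 this holds exactly when 11 ∣ 7k, and as gcd(7, 11) = 1, exactly when 11 ∣ k.
The smallest positive such k is 11.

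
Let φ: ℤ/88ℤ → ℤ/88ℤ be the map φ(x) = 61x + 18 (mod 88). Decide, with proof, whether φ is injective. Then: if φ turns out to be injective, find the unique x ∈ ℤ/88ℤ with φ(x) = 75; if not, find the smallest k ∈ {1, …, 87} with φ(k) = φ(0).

37

Suppose φ(s) = φ(t) in ℤ/88ℤ. Then 61s + 18 ≡ 61t + 18 (mod 88), hence 61(s − t) ≡ 0 (mod 88).
Since gcd(61, 88) = 1, 61 is invertible modulo 88, therefore s − t ≡ 0 (mod 88), i.e. s = t.
Hence φ is injective.
We now compute 61⁻¹ mod 88 explicitly. Euclid's algorithm: 88 = 1·61 + 27, 61 = 2·27 + 7, 27 = 3·7 + 6, 7 = 1·6 + 1; back-substituting gives 1 = 13·61 − 9·88, so 61⁻¹ ≡ 13 (mod 88).
Since φ is injective, we compute φ⁻¹(75): solve 61x + 18 ≡ 75 (mod 88), i.e. 61x ≡ 57 (mod 88).
Multiplying by 61⁻¹ = 13 gives x ≡ 13·57 = 741 = 8·88 + 37 ≡ 37 (mod 88).
Check: φ(37) = 61·37 + 18 = 2275 = 25·88 + 75 ≡ 75 (mod 88).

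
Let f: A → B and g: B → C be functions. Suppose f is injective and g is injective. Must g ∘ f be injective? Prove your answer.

injective

Suppose (g ∘ f)(x_1) = (g ∘ f)(x_2), i.e. g(f(x_1)) = g(f(x_2)).
Since g is injective, f(x_1) = f(x_2). Since f is injective, x_1 = x_2. Hence g ∘ f is injective.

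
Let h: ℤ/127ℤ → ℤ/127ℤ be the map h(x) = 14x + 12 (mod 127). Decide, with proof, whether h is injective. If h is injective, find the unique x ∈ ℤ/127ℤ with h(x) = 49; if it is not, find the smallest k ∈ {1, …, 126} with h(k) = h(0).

If h(a) = h(b), then 14a ≡ 14b (mod 127). Because gcd(14, 127) = 1, we may cancel 14 to get a ≡ b (mod 127).
Hence h is injective.
We now compute 14⁻¹ mod 127 explicitly. Euclid's algorithm: 127 = 9·14 + 1; back-substituting gives 1 = 118·14 − 13·127, so 14⁻¹ ≡ 118 (mod 127).
Since h is injective, we find h⁻¹(49): we need 14x ≡ 49 − 12 ≡ 37 (mod 127). Using 14⁻¹ = 118: x ≡ 118·37 = 4366 = 34·127 + 48, so x = 48.
Check: h(48) = 14·48 + 12 = 684 = 5·127 + 49 ≡ 49 (mod 127).

48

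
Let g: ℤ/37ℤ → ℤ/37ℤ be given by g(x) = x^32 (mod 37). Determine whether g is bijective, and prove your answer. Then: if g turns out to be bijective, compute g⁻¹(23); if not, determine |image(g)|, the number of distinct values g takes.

10

g(1) = 1^32 = 1.
g(6): Repeated squaring mod 37: 6^1 ≡ 6, 6^2 ≡ 6² = 36, 6^4 ≡ 36² = 1296 ≡ 1, 6^8 ≡ 1² = 1, 6^16 ≡ 1² = 1, 6^32 ≡ 1² = 1. So 6^32 ≡ 1 (mod 37).
So g(1) = g(6) = 1 while 1 ≠ 6, thus g is not injective, hence not bijective.
Since g is not bijective, we determine |image(g)|. Computing x^32 mod 37 for each x (by repeated squaring, reducing mod 37 at every step), the values g(0), g(1), …, g(36) are: 0, 1, 7, 16, 12, 9, 1, 9, 10, 34, 26, 10, 7, 12, 26, 33, 33, 34, 16, 16, 34, 33, 33, 26, 12, 7, 10, 26, 34, 10, 9, 1, 9, 12, 16, 7, 1.
The distinct values are {0, 1, 7, 9, 10, 12, 16, 26, 33, 34}; there are 10 of them.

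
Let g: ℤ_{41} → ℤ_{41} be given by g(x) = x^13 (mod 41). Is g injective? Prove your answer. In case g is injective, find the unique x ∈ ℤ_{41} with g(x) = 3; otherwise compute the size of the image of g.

38

Since 41 is prime, the nonzero elements of ℤ_{41} form a cyclic group of order 40.
As gcd(13, 40) = 1, raising to the 13th power is a bijection on this group: if u^13 ≡ v^13 then (uv^{−1})^13 = 1, and the only element of order dividing gcd(13, 40) = 1 is 1, so u = v.
With g(0) = 0 this makes g injective on all of ℤ_{41}, hence bijective (finite equal-size domain and codomain). In particular g is injective.
Since g is injective, we find the preimage of 3. The inverse of x ↦ x^13 on (ℤ_{41})^× is x ↦ x^37, because 13·37 = 481 = 12·40 + 1 ≡ 1 (mod 40) and x^{40} = 1 for x ≠ 0 (Fermat). So g⁻¹(3) = 3^37 mod 41.
Repeated squaring mod 41: 3^1 ≡ 3, 3^2 ≡ 3² = 9, 3^4 ≡ 9² = 81 ≡ 40, 3^8 ≡ 40² = 1600 ≡ 1, 3^16 ≡ 1² = 1, 3^32 ≡ 1² = 1. Since 37 = 32 + 4 + 1, 3^37 ≡ 1·40·3: 1·40 = 40, then 40·3 = 120 ≡ 38. So 3^37 ≡ 38 (mod 41).
Hence g⁻¹(3) = 38.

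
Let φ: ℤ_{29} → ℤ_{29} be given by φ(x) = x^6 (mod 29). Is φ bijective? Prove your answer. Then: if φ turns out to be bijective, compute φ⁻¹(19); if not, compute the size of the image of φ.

φ(14): Repeated squaring mod 29: 14^1 ≡ 14, 14^2 ≡ 14² = 196 ≡ 22, 14^4 ≡ 22² = 484 ≡ 20. Since 6 = 4 + 2, 14^6 ≡ 20·22: 20·22 = 440 ≡ 5. So 14^6 ≡ 5 (mod 29).
φ(15): Repeated squaring mod 29: 15^1 ≡ 15, 15^2 ≡ 15² = 225 ≡ 22, 15^4 ≡ 22² = 484 ≡ 20. Since 6 = 4 + 2, 15^6 ≡ 20·22: 20·22 = 440 ≡ 5. So 15^6 ≡ 5 (mod 29).
So φ(14) = φ(15) = 5 while 14 ≠ 15, hence φ is not injective, hence not bijective.
Since φ is not bijective, we determine |image(φ)|. Computing x^6 mod 29 for each x (by repeated squaring, reducing mod 29 at every step), the values φ(0), φ(1), …, φ(28) are: 0, 1, 6, 4, 7, 23, 24, 25, 13, 16, 22, 9, 28, 20, 5, 5, 20, 28, 9, 22, 16, 13, 25, 24, 23, 7, 4, 6, 1.
The distinct values are {0, 1, 4, 5, 6, 7, 9, 13, 16, 20, 22, 23, 24, 25, 28}; there are 15 of them.

15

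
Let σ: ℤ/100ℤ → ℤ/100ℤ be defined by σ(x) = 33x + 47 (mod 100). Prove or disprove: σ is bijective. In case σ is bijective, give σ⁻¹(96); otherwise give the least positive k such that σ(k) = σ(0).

53

If σ(s) = σ(t), then 33s ≡ 33t (mod 100). Because gcd(33, 100) = 1, we may cancel 33 to get s ≡ t (mod 100).
We now compute 33⁻¹ mod 100 explicitly. Euclid's algorithm: 100 = 3·33 + 1; back-substituting gives 1 = 97·33 − 32·100, so 33⁻¹ ≡ 97 (mod 100).
For any y ∈ ℤ/100ℤ, x = 97(y − 47) mod 100 satisfies σ(x) = 33·97(y − 47) + 47 ≡ y (since 33·97 ≡ 1 mod 100). So every y has a preimage.
Hence σ is bijective.
Since σ is bijective, we compute σ⁻¹(96): solve 33x + 47 ≡ 96 (mod 100), i.e. 33x ≡ 49 (mod 100).
Multiplying by 33⁻¹ = 97 gives x ≡ 97·49 = 4753 = 47·100 + 53 ≡ 53 (mod 100).
Check: σ(53) = 33·53 + 47 = 1796 = 17·100 + 96 ≡ 96 (mod 100).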